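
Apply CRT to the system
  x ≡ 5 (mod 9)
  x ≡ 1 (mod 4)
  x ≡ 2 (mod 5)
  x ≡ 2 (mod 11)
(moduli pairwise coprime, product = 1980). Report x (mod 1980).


Product of moduli M = 9 · 4 · 5 · 11 = 1980.
Merge one congruence at a time:
  Start: x ≡ 5 (mod 9).
  Combine with x ≡ 1 (mod 4); new modulus lcm = 36.
    Write x = 5 + 9·t and substitute into x ≡ 1 (mod 4): 9·t ≡ 1 − 5 = -4 (mod 4).
    Reduce coefficients mod 4: 1·t ≡ 0 (mod 4).
    So t ≡ 0 (mod 4).
    Then x = 5 + 9·0 = 5, valid modulo lcm(9, 4) = 36: x ≡ 5 (mod 36).
  Combine with x ≡ 2 (mod 5); new modulus lcm = 180.
    Write x = 5 + 36·t and substitute into x ≡ 2 (mod 5): 36·t ≡ 2 − 5 = -3 (mod 5).
    Reduce coefficients mod 5: 1·t ≡ 2 (mod 5).
    So t ≡ 2 (mod 5).
    Then x = 5 + 36·2 = 77, valid modulo lcm(36, 5) = 180: x ≡ 77 (mod 180).
  Combine with x ≡ 2 (mod 11); new modulus lcm = 1980.
    Write x = 77 + 180·t and substitute into x ≡ 2 (mod 11): 180·t ≡ 2 − 77 = -75 (mod 11).
    Reduce coefficients mod 11: 4·t ≡ 2 (mod 11).
    The inverse of 4 mod 11 is 3 (since 4·3 = 12 = 1·11 + 1), so t ≡ 3·2 = 6 ≡ 6 (mod 11).
    Then x = 77 + 180·6 = 1157, valid modulo lcm(180, 11) = 1980: x ≡ 1157 (mod 1980).
Verify against each original: 1157 mod 9 = 5, 1157 mod 4 = 1, 1157 mod 5 = 2, 1157 mod 11 = 2.

x ≡ 1157 (mod 1980).


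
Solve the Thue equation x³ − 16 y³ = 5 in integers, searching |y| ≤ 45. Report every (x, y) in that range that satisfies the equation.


The equation is x³ - 16y³ = 5. For fixed y, x³ = 16·y³ + 5, so a solution requires the RHS to be a perfect cube.
Strategy: iterate y from -45 to 45, compute RHS = 16·y³ + 5, and check whether it is a (positive or negative) perfect cube.
Check small values of y:
  y = 0: RHS = 5 is not a perfect cube.
  y = 1: RHS = 21 is not a perfect cube.
  y = -1: RHS = -11 is not a perfect cube.
  y = 2: RHS = 133 is not a perfect cube.
  y = -2: RHS = -123 is not a perfect cube.
  y = 3: RHS = 437 is not a perfect cube.
  y = -3: RHS = -427 is not a perfect cube.
Continuing the search up to |y| = 45 finds no solutions either.
No (x, y) in the scanned range satisfies the equation.

No integer solutions with |y| ≤ 45.


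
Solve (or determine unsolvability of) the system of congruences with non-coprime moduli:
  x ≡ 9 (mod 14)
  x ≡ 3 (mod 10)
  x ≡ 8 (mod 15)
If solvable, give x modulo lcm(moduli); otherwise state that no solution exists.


Moduli 14, 10, 15 are not pairwise coprime, so CRT works modulo lcm(m_i) when all pairwise compatibility conditions hold.
Pairwise compatibility: gcd(m_i, m_j) must divide a_i - a_j for every pair.
Merge one congruence at a time:
  Start: x ≡ 9 (mod 14).
  Combine with x ≡ 3 (mod 10): gcd(14, 10) = 2; 3 - 9 = -6, which IS divisible by 2, so compatible.
    Write x = 9 + 14·t and substitute into x ≡ 3 (mod 10): 14·t ≡ 3 − 9 = -6 (mod 10).
    Divide the congruence (and modulus) by g = 2: 7·t ≡ -3 (mod 5).
    Reduce coefficients mod 5: 2·t ≡ 2 (mod 5).
    The inverse of 2 mod 5 is 3 (since 2·3 = 6 = 1·5 + 1), so t ≡ 3·2 = 6 ≡ 1 (mod 5).
    Then x = 9 + 14·1 = 23, valid modulo lcm(14, 10) = 70: x ≡ 23 (mod 70).
  Combine with x ≡ 8 (mod 15): gcd(70, 15) = 5; 8 - 23 = -15, which IS divisible by 5, so compatible.
    Write x = 23 + 70·t and substitute into x ≡ 8 (mod 15): 70·t ≡ 8 − 23 = -15 (mod 15).
    Divide the congruence (and modulus) by g = 5: 14·t ≡ -3 (mod 3).
    Reduce coefficients mod 3: 2·t ≡ 0 (mod 3).
    The inverse of 2 mod 3 is 2 (since 2·2 = 4 = 1·3 + 1), so t ≡ 2·0 = 0 ≡ 0 (mod 3).
    Then x = 23 + 70·0 = 23, valid modulo lcm(70, 15) = 210: x ≡ 23 (mod 210).
Verify: 23 mod 14 = 9, 23 mod 10 = 3, 23 mod 15 = 8.

x ≡ 23 (mod 210).


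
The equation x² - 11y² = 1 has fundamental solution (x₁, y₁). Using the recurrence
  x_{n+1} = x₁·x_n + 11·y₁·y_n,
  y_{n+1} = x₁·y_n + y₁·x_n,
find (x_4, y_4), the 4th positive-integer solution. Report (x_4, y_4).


Step 1: Find the fundamental solution (x₁, y₁) of x² - 11y² = 1.
  Expand √11 as a continued fraction. a₀ = ⌊√11⌋ = 3; iterate m_{k+1} = d_k·a_k − m_k, d_{k+1} = (11 − m_{k+1}²)/d_k, a_{k+1} = ⌊(a₀ + m_{k+1})/d_{k+1}⌋ (starting m₀ = 0, d₀ = 1), with convergents p_k = a_k·p_{k-1} + p_{k-2}, q_k = a_k·q_{k-1} + q_{k-2} (p₋₁ = 1, q₋₁ = 0):
  k = 0: a₀ = 3; p₀/q₀ = 3/1; p₀² − 11·q₀² = 9 − 11 = -2.
  k = 1: m = 3, d = 2, a = ⌊(3 + 3)/2⌋ = 3; p/q = (3·3 + 1)/(3·1 + 0) = 10/3; p² − 11·q² = 100 − 99 = 1.
  The first convergent with p² − 11·q² = 1 gives the fundamental solution (x₁, y₁) = (10, 3).
Step 2: Apply the recurrence (x_{n+1}, y_{n+1}) = (x₁x_n + 11y₁y_n, x₁y_n + y₁x_n) repeatedly.
  From (x_1, y_1) = (10, 3): x_2 = 10·10 + 11·3·3 = 199; y_2 = 10·3 + 3·10 = 60.
  From (x_2, y_2) = (199, 60): x_3 = 10·199 + 11·3·60 = 3970; y_3 = 10·60 + 3·199 = 1197.
  From (x_3, y_3) = (3970, 1197): x_4 = 10·3970 + 11·3·1197 = 79201; y_4 = 10·1197 + 3·3970 = 23880.
Step 3: Verify x_4² - 11·y_4² = 6272798401 - 6272798400 = 1 (should be 1). ✓

(x_1, y_1) = (10, 3); (x_4, y_4) = (79201, 23880).


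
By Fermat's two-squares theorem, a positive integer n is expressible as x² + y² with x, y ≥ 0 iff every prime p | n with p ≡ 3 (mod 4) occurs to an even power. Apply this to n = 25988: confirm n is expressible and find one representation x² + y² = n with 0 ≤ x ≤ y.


Step 1: Factor n = 25988 = 2^2 · 73 · 89.
Step 2: Check the mod-4 condition on each prime factor: 2 = 2 (special); 73 ≡ 1 (mod 4), exponent 1; 89 ≡ 1 (mod 4), exponent 1.
All primes ≡ 3 (mod 4) appear to even exponent (or don't appear), so by the two-squares theorem n IS expressible as a sum of two squares.
Step 3: Build a representation. Group n = k² · m with k = 2 and m = 73 · 89 = 6497 (a product of primes ≡ 1 (mod 4)); a representation of m scales to one of n via (k·x)² + (k·y)² = k²(x² + y²). Each prime p ≡ 1 (mod 4) is itself a sum of two squares; find a² by testing p − a² for a perfect square:
  73: 73 − 1² = 72, 73 − 2² = 69, 73 − 3² = 64 = 8² ⇒ 73 = 3² + 8².
  89: 89 − 1² = 88, 89 − 2² = 85, 89 − 3² = 80, 89 − 4² = 73, 89 − 5² = 64 = 8² ⇒ 89 = 5² + 8².
  Combine using the Brahmagupta–Fibonacci identity (a² + b²)(c² + d²) = (ac − bd)² + (ad + bc)² = (ac + bd)² + (ad − bc)²:
  73 · 89 = 6497: from (3² + 8²)(5² + 8²), take (3·5 − 8·8, 3·8 + 8·5) = (15 − 64, 24 + 40) = (-49, 64); dropping signs (only squares matter) gives (49, 64); check 49² + 64² = 2401 + 4096 = 6497 ✓.
  Scale by k = 2: (2·49, 2·64) = (98, 128).
Step 4: Order so x ≤ y and verify: 98² + 128² = 9604 + 16384 = 25988 = n. ✓

n = 25988 = 98² + 128² (one valid representation with x ≤ y).


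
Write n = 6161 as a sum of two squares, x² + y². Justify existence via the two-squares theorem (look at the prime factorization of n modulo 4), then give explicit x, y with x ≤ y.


Step 1: Factor n = 6161 = 61 · 101.
Step 2: Check the mod-4 condition on each prime factor: 61 ≡ 1 (mod 4), exponent 1; 101 ≡ 1 (mod 4), exponent 1.
All primes ≡ 3 (mod 4) appear to even exponent (or don't appear), so by the two-squares theorem n IS expressible as a sum of two squares.
Step 3: Build a representation. Here n = 61 · 101 is a product of primes ≡ 1 (mod 4). Each prime p ≡ 1 (mod 4) is itself a sum of two squares; find a² by testing p − a² for a perfect square:
  61: 61 − 1² = 60, 61 − 2² = 57, 61 − 3² = 52, 61 − 4² = 45, 61 − 5² = 36 = 6² ⇒ 61 = 5² + 6².
  101: 101 − 1² = 100 = 10² ⇒ 101 = 1² + 10².
  Combine using the Brahmagupta–Fibonacci identity (a² + b²)(c² + d²) = (ac − bd)² + (ad + bc)² = (ac + bd)² + (ad − bc)²:
  61 · 101 = 6161: from (5² + 6²)(1² + 10²), take (5·1 − 6·10, 5·10 + 6·1) = (5 − 60, 50 + 6) = (-55, 56); dropping signs (only squares matter) gives (55, 56); check 55² + 56² = 3025 + 3136 = 6161 ✓.
Step 4: Order so x ≤ y and verify: 55² + 56² = 3025 + 3136 = 6161 = n. ✓

n = 6161 = 55² + 56² (one valid representation with x ≤ y).


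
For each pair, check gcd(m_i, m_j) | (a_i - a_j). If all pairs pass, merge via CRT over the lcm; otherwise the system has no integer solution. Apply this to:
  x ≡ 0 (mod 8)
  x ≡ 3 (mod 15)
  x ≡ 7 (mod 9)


Moduli 8, 15, 9 are not pairwise coprime, so CRT works modulo lcm(m_i) when all pairwise compatibility conditions hold.
Pairwise compatibility: gcd(m_i, m_j) must divide a_i - a_j for every pair.
Merge one congruence at a time:
  Start: x ≡ 0 (mod 8).
  Combine with x ≡ 3 (mod 15): gcd(8, 15) = 1; 3 - 0 = 3, which IS divisible by 1, so compatible.
    Write x = 0 + 8·t and substitute into x ≡ 3 (mod 15): 8·t ≡ 3 − 0 = 3 (mod 15).
    The inverse of 8 mod 15 is 2 (since 8·2 = 16 = 1·15 + 1), so t ≡ 2·3 = 6 ≡ 6 (mod 15).
    Then x = 0 + 8·6 = 48, valid modulo lcm(8, 15) = 120: x ≡ 48 (mod 120).
  Combine with x ≡ 7 (mod 9): gcd(120, 9) = 3, and 7 - 48 = -41 is NOT divisible by 3.
    ⇒ system is inconsistent (no integer solution).

No solution (the system is inconsistent).


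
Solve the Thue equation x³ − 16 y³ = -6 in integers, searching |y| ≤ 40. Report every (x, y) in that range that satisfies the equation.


The equation is x³ - 16y³ = -6. For fixed y, x³ = 16·y³ − 6, so a solution requires the RHS to be a perfect cube.
Strategy: iterate y from -40 to 40, compute RHS = 16·y³ − 6, and check whether it is a (positive or negative) perfect cube.
Check small values of y:
  y = 0: RHS = -6 is not a perfect cube.
  y = 1: RHS = 10 is not a perfect cube.
  y = -1: RHS = -22 is not a perfect cube.
  y = 2: RHS = 122 is not a perfect cube.
  y = -2: RHS = -134 is not a perfect cube.
  y = 3: RHS = 426 is not a perfect cube.
  y = -3: RHS = -438 is not a perfect cube.
Continuing the search up to |y| = 40 finds no solutions either.
No (x, y) in the scanned range satisfies the equation.

No integer solutions with |y| ≤ 40.


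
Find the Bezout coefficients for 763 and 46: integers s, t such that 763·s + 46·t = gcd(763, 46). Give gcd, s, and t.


Euclidean algorithm on (763, 46) — divide until remainder is 0:
  763 = 16 · 46 + 27
  46 = 1 · 27 + 19
  27 = 1 · 19 + 8
  19 = 2 · 8 + 3
  8 = 2 · 3 + 2
  3 = 1 · 2 + 1
  2 = 2 · 1 + 0
gcd(763, 46) = 1.
Track Bezout coefficients alongside the remainders: start with r₀ = 763 = a·1 + b·0 (s = 1, t = 0) and r₁ = 46 = a·0 + b·1 (s = 0, t = 1); each new remainder r_{k+1} = r_{k-1} − q_k·r_k inherits s_{k+1} = s_{k-1} − q_k·s_k, t_{k+1} = t_{k-1} − q_k·t_k, so r_k = a·s_k + b·t_k at every step:
  q = 16: r = 27, s = 1 − 16·0 = 1, t = 0 − 16·1 = -16  (check: 763·1 + 46·(-16) = 27)
  q = 1: r = 19, s = 0 − 1·1 = -1, t = 1 − 1·(-16) = 17  (check: 763·(-1) + 46·17 = 19)
  q = 1: r = 8, s = 1 − 1·(-1) = 2, t = -16 − 1·17 = -33  (check: 763·2 + 46·(-33) = 8)
  q = 2: r = 3, s = -1 − 2·2 = -5, t = 17 − 2·(-33) = 83  (check: 763·(-5) + 46·83 = 3)
  q = 2: r = 2, s = 2 − 2·(-5) = 12, t = -33 − 2·83 = -199  (check: 763·12 + 46·(-199) = 2)
  q = 1: r = 1, s = -5 − 1·12 = -17, t = 83 − 1·(-199) = 282  (check: 763·(-17) + 46·282 = 1)
The row with r = 1 (the gcd) gives the Bezout coefficients s = -17, t = 282.
Result: 763 · (-17) + 46 · (282) = 1.

gcd(763, 46) = 1; s = -17, t = 282 (check: 763·(-17) + 46·282 = 1).


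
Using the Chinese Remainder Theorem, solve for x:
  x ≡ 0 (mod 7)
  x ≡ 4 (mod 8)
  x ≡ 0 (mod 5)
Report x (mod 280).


Moduli 7, 8, 5 are pairwise coprime; by CRT there is a unique solution modulo M = 7 · 8 · 5 = 280.
Solve pairwise, accumulating the modulus:
  Start with x ≡ 0 (mod 7).
  Combine with x ≡ 4 (mod 8): since gcd(7, 8) = 1, we get a unique residue mod 56.
    Write x = 0 + 7·t and substitute into x ≡ 4 (mod 8): 7·t ≡ 4 − 0 = 4 (mod 8).
    The inverse of 7 mod 8 is 7 (since 7·7 = 49 = 6·8 + 1), so t ≡ 7·4 = 28 ≡ 4 (mod 8).
    Then x = 0 + 7·4 = 28, valid modulo lcm(7, 8) = 56: x ≡ 28 (mod 56).
  Combine with x ≡ 0 (mod 5): since gcd(56, 5) = 1, we get a unique residue mod 280.
    Write x = 28 + 56·t and substitute into x ≡ 0 (mod 5): 56·t ≡ 0 − 28 = -28 (mod 5).
    Reduce coefficients mod 5: 1·t ≡ 2 (mod 5).
    So t ≡ 2 (mod 5).
    Then x = 28 + 56·2 = 140, valid modulo lcm(56, 5) = 280: x ≡ 140 (mod 280).
Verify: 140 mod 7 = 0 ✓, 140 mod 8 = 4 ✓, 140 mod 5 = 0 ✓.

x ≡ 140 (mod 280).


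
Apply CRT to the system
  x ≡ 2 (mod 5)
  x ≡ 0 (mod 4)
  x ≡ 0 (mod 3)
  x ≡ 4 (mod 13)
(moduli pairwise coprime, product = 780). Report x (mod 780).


Product of moduli M = 5 · 4 · 3 · 13 = 780.
Merge one congruence at a time:
  Start: x ≡ 2 (mod 5).
  Combine with x ≡ 0 (mod 4); new modulus lcm = 20.
    Write x = 2 + 5·t and substitute into x ≡ 0 (mod 4): 5·t ≡ 0 − 2 = -2 (mod 4).
    Reduce coefficients mod 4: 1·t ≡ 2 (mod 4).
    So t ≡ 2 (mod 4).
    Then x = 2 + 5·2 = 12, valid modulo lcm(5, 4) = 20: x ≡ 12 (mod 20).
  Combine with x ≡ 0 (mod 3); new modulus lcm = 60.
    Write x = 12 + 20·t and substitute into x ≡ 0 (mod 3): 20·t ≡ 0 − 12 = -12 (mod 3).
    Reduce coefficients mod 3: 2·t ≡ 0 (mod 3).
    The inverse of 2 mod 3 is 2 (since 2·2 = 4 = 1·3 + 1), so t ≡ 2·0 = 0 ≡ 0 (mod 3).
    Then x = 12 + 20·0 = 12, valid modulo lcm(20, 3) = 60: x ≡ 12 (mod 60).
  Combine with x ≡ 4 (mod 13); new modulus lcm = 780.
    Write x = 12 + 60·t and substitute into x ≡ 4 (mod 13): 60·t ≡ 4 − 12 = -8 (mod 13).
    Reduce coefficients mod 13: 8·t ≡ 5 (mod 13).
    The inverse of 8 mod 13 is 5 (since 8·5 = 40 = 3·13 + 1), so t ≡ 5·5 = 25 ≡ 12 (mod 13).
    Then x = 12 + 60·12 = 732, valid modulo lcm(60, 13) = 780: x ≡ 732 (mod 780).
Verify against each original: 732 mod 5 = 2, 732 mod 4 = 0, 732 mod 3 = 0, 732 mod 13 = 4.

x ≡ 732 (mod 780).


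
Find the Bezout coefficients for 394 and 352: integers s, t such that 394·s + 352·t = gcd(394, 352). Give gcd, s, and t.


Euclidean algorithm on (394, 352) — divide until remainder is 0:
  394 = 1 · 352 + 42
  352 = 8 · 42 + 16
  42 = 2 · 16 + 10
  16 = 1 · 10 + 6
  10 = 1 · 6 + 4
  6 = 1 · 4 + 2
  4 = 2 · 2 + 0
gcd(394, 352) = 2.
Track Bezout coefficients alongside the remainders: start with r₀ = 394 = a·1 + b·0 (s = 1, t = 0) and r₁ = 352 = a·0 + b·1 (s = 0, t = 1); each new remainder r_{k+1} = r_{k-1} − q_k·r_k inherits s_{k+1} = s_{k-1} − q_k·s_k, t_{k+1} = t_{k-1} − q_k·t_k, so r_k = a·s_k + b·t_k at every step:
  q = 1: r = 42, s = 1 − 1·0 = 1, t = 0 − 1·1 = -1  (check: 394·1 + 352·(-1) = 42)
  q = 8: r = 16, s = 0 − 8·1 = -8, t = 1 − 8·(-1) = 9  (check: 394·(-8) + 352·9 = 16)
  q = 2: r = 10, s = 1 − 2·(-8) = 17, t = -1 − 2·9 = -19  (check: 394·17 + 352·(-19) = 10)
  q = 1: r = 6, s = -8 − 1·17 = -25, t = 9 − 1·(-19) = 28  (check: 394·(-25) + 352·28 = 6)
  q = 1: r = 4, s = 17 − 1·(-25) = 42, t = -19 − 1·28 = -47  (check: 394·42 + 352·(-47) = 4)
  q = 1: r = 2, s = -25 − 1·42 = -67, t = 28 − 1·(-47) = 75  (check: 394·(-67) + 352·75 = 2)
The row with r = 2 (the gcd) gives the Bezout coefficients s = -67, t = 75.
Result: 394 · (-67) + 352 · (75) = 2.

gcd(394, 352) = 2; s = -67, t = 75 (check: 394·(-67) + 352·75 = 2).


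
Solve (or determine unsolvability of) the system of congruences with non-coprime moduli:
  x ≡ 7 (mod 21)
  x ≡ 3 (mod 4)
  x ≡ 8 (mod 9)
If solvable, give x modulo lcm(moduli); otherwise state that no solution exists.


Moduli 21, 4, 9 are not pairwise coprime, so CRT works modulo lcm(m_i) when all pairwise compatibility conditions hold.
Pairwise compatibility: gcd(m_i, m_j) must divide a_i - a_j for every pair.
Merge one congruence at a time:
  Start: x ≡ 7 (mod 21).
  Combine with x ≡ 3 (mod 4): gcd(21, 4) = 1; 3 - 7 = -4, which IS divisible by 1, so compatible.
    Write x = 7 + 21·t and substitute into x ≡ 3 (mod 4): 21·t ≡ 3 − 7 = -4 (mod 4).
    Reduce coefficients mod 4: 1·t ≡ 0 (mod 4).
    So t ≡ 0 (mod 4).
    Then x = 7 + 21·0 = 7, valid modulo lcm(21, 4) = 84: x ≡ 7 (mod 84).
  Combine with x ≡ 8 (mod 9): gcd(84, 9) = 3, and 8 - 7 = 1 is NOT divisible by 3.
    ⇒ system is inconsistent (no integer solution).

No solution (the system is inconsistent).


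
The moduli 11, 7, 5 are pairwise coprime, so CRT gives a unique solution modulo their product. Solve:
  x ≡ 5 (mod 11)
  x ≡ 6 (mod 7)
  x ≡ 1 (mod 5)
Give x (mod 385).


Moduli 11, 7, 5 are pairwise coprime; by CRT there is a unique solution modulo M = 11 · 7 · 5 = 385.
Solve pairwise, accumulating the modulus:
  Start with x ≡ 5 (mod 11).
  Combine with x ≡ 6 (mod 7): since gcd(11, 7) = 1, we get a unique residue mod 77.
    Write x = 5 + 11·t and substitute into x ≡ 6 (mod 7): 11·t ≡ 6 − 5 = 1 (mod 7).
    Reduce coefficients mod 7: 4·t ≡ 1 (mod 7).
    The inverse of 4 mod 7 is 2 (since 4·2 = 8 = 1·7 + 1), so t ≡ 2·1 = 2 ≡ 2 (mod 7).
    Then x = 5 + 11·2 = 27, valid modulo lcm(11, 7) = 77: x ≡ 27 (mod 77).
  Combine with x ≡ 1 (mod 5): since gcd(77, 5) = 1, we get a unique residue mod 385.
    Write x = 27 + 77·t and substitute into x ≡ 1 (mod 5): 77·t ≡ 1 − 27 = -26 (mod 5).
    Reduce coefficients mod 5: 2·t ≡ 4 (mod 5).
    The inverse of 2 mod 5 is 3 (since 2·3 = 6 = 1·5 + 1), so t ≡ 3·4 = 12 ≡ 2 (mod 5).
    Then x = 27 + 77·2 = 181, valid modulo lcm(77, 5) = 385: x ≡ 181 (mod 385).
Verify: 181 mod 11 = 5 ✓, 181 mod 7 = 6 ✓, 181 mod 5 = 1 ✓.

x ≡ 181 (mod 385).


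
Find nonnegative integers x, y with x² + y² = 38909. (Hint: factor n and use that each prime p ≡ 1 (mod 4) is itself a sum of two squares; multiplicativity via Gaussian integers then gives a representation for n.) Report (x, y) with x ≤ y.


Step 1: Factor n = 38909 = 13 · 41 · 73.
Step 2: Check the mod-4 condition on each prime factor: 13 ≡ 1 (mod 4), exponent 1; 41 ≡ 1 (mod 4), exponent 1; 73 ≡ 1 (mod 4), exponent 1.
All primes ≡ 3 (mod 4) appear to even exponent (or don't appear), so by the two-squares theorem n IS expressible as a sum of two squares.
Step 3: Build a representation. Here n = 13 · 41 · 73 is a product of primes ≡ 1 (mod 4). Each prime p ≡ 1 (mod 4) is itself a sum of two squares; find a² by testing p − a² for a perfect square:
  13: 13 − 1² = 12, 13 − 2² = 9 = 3² ⇒ 13 = 2² + 3².
  41: 41 − 1² = 40, 41 − 2² = 37, 41 − 3² = 32, 41 − 4² = 25 = 5² ⇒ 41 = 4² + 5².
  73: 73 − 1² = 72, 73 − 2² = 69, 73 − 3² = 64 = 8² ⇒ 73 = 3² + 8².
  Combine using the Brahmagupta–Fibonacci identity (a² + b²)(c² + d²) = (ac − bd)² + (ad + bc)² = (ac + bd)² + (ad − bc)²:
  13 · 41 = 533: from (2² + 3²)(4² + 5²), take (2·4 − 3·5, 2·5 + 3·4) = (8 − 15, 10 + 12) = (-7, 22); dropping signs (only squares matter) gives (7, 22); check 7² + 22² = 49 + 484 = 533 ✓.
  533 · 73 = 38909: from (7² + 22²)(3² + 8²), take (7·3 − 22·8, 7·8 + 22·3) = (21 − 176, 56 + 66) = (-155, 122); dropping signs (only squares matter) gives (155, 122); check 155² + 122² = 24025 + 14884 = 38909 ✓.
Step 4: Order so x ≤ y and verify: 122² + 155² = 14884 + 24025 = 38909 = n. ✓

n = 38909 = 122² + 155² (one valid representation with x ≤ y).


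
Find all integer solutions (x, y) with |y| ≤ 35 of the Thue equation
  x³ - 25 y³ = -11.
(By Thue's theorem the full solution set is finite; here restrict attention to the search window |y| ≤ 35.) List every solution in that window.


The equation is x³ - 25y³ = -11. For fixed y, x³ = 25·y³ − 11, so a solution requires the RHS to be a perfect cube.
Strategy: iterate y from -35 to 35, compute RHS = 25·y³ − 11, and check whether it is a (positive or negative) perfect cube.
Check small values of y:
  y = 0: RHS = -11 is not a perfect cube.
  y = 1: RHS = 14 is not a perfect cube.
  y = -1: RHS = -36 is not a perfect cube.
  y = 2: RHS = 189 is not a perfect cube.
  y = -2: RHS = -211 is not a perfect cube.
  y = 3: RHS = 664 is not a perfect cube.
  y = -3: RHS = -686 is not a perfect cube.
Continuing the search up to |y| = 35 finds no solutions either.
No (x, y) in the scanned range satisfies the equation.

No integer solutions with |y| ≤ 35.


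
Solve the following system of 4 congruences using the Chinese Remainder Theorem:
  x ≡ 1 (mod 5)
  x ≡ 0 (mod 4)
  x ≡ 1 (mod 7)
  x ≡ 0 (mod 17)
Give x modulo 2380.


Product of moduli M = 5 · 4 · 7 · 17 = 2380.
Merge one congruence at a time:
  Start: x ≡ 1 (mod 5).
  Combine with x ≡ 0 (mod 4); new modulus lcm = 20.
    Write x = 1 + 5·t and substitute into x ≡ 0 (mod 4): 5·t ≡ 0 − 1 = -1 (mod 4).
    Reduce coefficients mod 4: 1·t ≡ 3 (mod 4).
    So t ≡ 3 (mod 4).
    Then x = 1 + 5·3 = 16, valid modulo lcm(5, 4) = 20: x ≡ 16 (mod 20).
  Combine with x ≡ 1 (mod 7); new modulus lcm = 140.
    Write x = 16 + 20·t and substitute into x ≡ 1 (mod 7): 20·t ≡ 1 − 16 = -15 (mod 7).
    Reduce coefficients mod 7: 6·t ≡ 6 (mod 7).
    The inverse of 6 mod 7 is 6 (since 6·6 = 36 = 5·7 + 1), so t ≡ 6·6 = 36 ≡ 1 (mod 7).
    Then x = 16 + 20·1 = 36, valid modulo lcm(20, 7) = 140: x ≡ 36 (mod 140).
  Combine with x ≡ 0 (mod 17); new modulus lcm = 2380.
    Write x = 36 + 140·t and substitute into x ≡ 0 (mod 17): 140·t ≡ 0 − 36 = -36 (mod 17).
    Reduce coefficients mod 17: 4·t ≡ 15 (mod 17).
    The inverse of 4 mod 17 is 13 (since 4·13 = 52 = 3·17 + 1), so t ≡ 13·15 = 195 ≡ 8 (mod 17).
    Then x = 36 + 140·8 = 1156, valid modulo lcm(140, 17) = 2380: x ≡ 1156 (mod 2380).
Verify against each original: 1156 mod 5 = 1, 1156 mod 4 = 0, 1156 mod 7 = 1, 1156 mod 17 = 0.

x ≡ 1156 (mod 2380).


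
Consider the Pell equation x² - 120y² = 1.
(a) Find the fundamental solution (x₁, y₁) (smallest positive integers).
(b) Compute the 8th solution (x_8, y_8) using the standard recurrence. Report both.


Step 1: Find the fundamental solution (x₁, y₁) of x² - 120y² = 1.
  Expand √120 as a continued fraction. a₀ = ⌊√120⌋ = 10; iterate m_{k+1} = d_k·a_k − m_k, d_{k+1} = (120 − m_{k+1}²)/d_k, a_{k+1} = ⌊(a₀ + m_{k+1})/d_{k+1}⌋ (starting m₀ = 0, d₀ = 1), with convergents p_k = a_k·p_{k-1} + p_{k-2}, q_k = a_k·q_{k-1} + q_{k-2} (p₋₁ = 1, q₋₁ = 0):
  k = 0: a₀ = 10; p₀/q₀ = 10/1; p₀² − 120·q₀² = 100 − 120 = -20.
  k = 1: m = 10, d = 20, a = ⌊(10 + 10)/20⌋ = 1; p/q = (1·10 + 1)/(1·1 + 0) = 11/1; p² − 120·q² = 121 − 120 = 1.
  The first convergent with p² − 120·q² = 1 gives the fundamental solution (x₁, y₁) = (11, 1).
Step 2: Apply the recurrence (x_{n+1}, y_{n+1}) = (x₁x_n + 120y₁y_n, x₁y_n + y₁x_n) repeatedly.
  From (x_1, y_1) = (11, 1): x_2 = 11·11 + 120·1·1 = 241; y_2 = 11·1 + 1·11 = 22.
  From (x_2, y_2) = (241, 22): x_3 = 11·241 + 120·1·22 = 5291; y_3 = 11·22 + 1·241 = 483.
  From (x_3, y_3) = (5291, 483): x_4 = 11·5291 + 120·1·483 = 116161; y_4 = 11·483 + 1·5291 = 10604.
  From (x_4, y_4) = (116161, 10604): x_5 = 11·116161 + 120·1·10604 = 2550251; y_5 = 11·10604 + 1·116161 = 232805.
  From (x_5, y_5) = (2550251, 232805): x_6 = 11·2550251 + 120·1·232805 = 55989361; y_6 = 11·232805 + 1·2550251 = 5111106.
  From (x_6, y_6) = (55989361, 5111106): x_7 = 11·55989361 + 120·1·5111106 = 1229215691; y_7 = 11·5111106 + 1·55989361 = 112211527.
  From (x_7, y_7) = (1229215691, 112211527): x_8 = 11·1229215691 + 120·1·112211527 = 26986755841; y_8 = 11·112211527 + 1·1229215691 = 2463542488.
Step 3: Verify x_8² - 120·y_8² = 728284990821747617281 - 728284990821747617280 = 1 (should be 1). ✓

(x_1, y_1) = (11, 1); (x_8, y_8) = (26986755841, 2463542488).


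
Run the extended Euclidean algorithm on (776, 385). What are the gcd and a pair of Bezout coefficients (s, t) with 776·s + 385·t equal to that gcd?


Euclidean algorithm on (776, 385) — divide until remainder is 0:
  776 = 2 · 385 + 6
  385 = 64 · 6 + 1
  6 = 6 · 1 + 0
gcd(776, 385) = 1.
Track Bezout coefficients alongside the remainders: start with r₀ = 776 = a·1 + b·0 (s = 1, t = 0) and r₁ = 385 = a·0 + b·1 (s = 0, t = 1); each new remainder r_{k+1} = r_{k-1} − q_k·r_k inherits s_{k+1} = s_{k-1} − q_k·s_k, t_{k+1} = t_{k-1} − q_k·t_k, so r_k = a·s_k + b·t_k at every step:
  q = 2: r = 6, s = 1 − 2·0 = 1, t = 0 − 2·1 = -2  (check: 776·1 + 385·(-2) = 6)
  q = 64: r = 1, s = 0 − 64·1 = -64, t = 1 − 64·(-2) = 129  (check: 776·(-64) + 385·129 = 1)
The row with r = 1 (the gcd) gives the Bezout coefficients s = -64, t = 129.
Result: 776 · (-64) + 385 · (129) = 1.

gcd(776, 385) = 1; s = -64, t = 129 (check: 776·(-64) + 385·129 = 1).


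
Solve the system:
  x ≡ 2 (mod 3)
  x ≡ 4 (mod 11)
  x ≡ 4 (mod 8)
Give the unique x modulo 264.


Moduli 3, 11, 8 are pairwise coprime; by CRT there is a unique solution modulo M = 3 · 11 · 8 = 264.
Solve pairwise, accumulating the modulus:
  Start with x ≡ 2 (mod 3).
  Combine with x ≡ 4 (mod 11): since gcd(3, 11) = 1, we get a unique residue mod 33.
    Write x = 2 + 3·t and substitute into x ≡ 4 (mod 11): 3·t ≡ 4 − 2 = 2 (mod 11).
    The inverse of 3 mod 11 is 4 (since 3·4 = 12 = 1·11 + 1), so t ≡ 4·2 = 8 ≡ 8 (mod 11).
    Then x = 2 + 3·8 = 26, valid modulo lcm(3, 11) = 33: x ≡ 26 (mod 33).
  Combine with x ≡ 4 (mod 8): since gcd(33, 8) = 1, we get a unique residue mod 264.
    Write x = 26 + 33·t and substitute into x ≡ 4 (mod 8): 33·t ≡ 4 − 26 = -22 (mod 8).
    Reduce coefficients mod 8: 1·t ≡ 2 (mod 8).
    So t ≡ 2 (mod 8).
    Then x = 26 + 33·2 = 92, valid modulo lcm(33, 8) = 264: x ≡ 92 (mod 264).
Verify: 92 mod 3 = 2 ✓, 92 mod 11 = 4 ✓, 92 mod 8 = 4 ✓.

x ≡ 92 (mod 264).


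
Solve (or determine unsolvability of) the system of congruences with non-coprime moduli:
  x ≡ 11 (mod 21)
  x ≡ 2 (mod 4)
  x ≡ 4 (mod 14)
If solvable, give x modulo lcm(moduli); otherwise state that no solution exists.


Moduli 21, 4, 14 are not pairwise coprime, so CRT works modulo lcm(m_i) when all pairwise compatibility conditions hold.
Pairwise compatibility: gcd(m_i, m_j) must divide a_i - a_j for every pair.
Merge one congruence at a time:
  Start: x ≡ 11 (mod 21).
  Combine with x ≡ 2 (mod 4): gcd(21, 4) = 1; 2 - 11 = -9, which IS divisible by 1, so compatible.
    Write x = 11 + 21·t and substitute into x ≡ 2 (mod 4): 21·t ≡ 2 − 11 = -9 (mod 4).
    Reduce coefficients mod 4: 1·t ≡ 3 (mod 4).
    So t ≡ 3 (mod 4).
    Then x = 11 + 21·3 = 74, valid modulo lcm(21, 4) = 84: x ≡ 74 (mod 84).
  Combine with x ≡ 4 (mod 14): gcd(84, 14) = 14; 4 - 74 = -70, which IS divisible by 14, so compatible.
    Write x = 74 + 84·t and substitute into x ≡ 4 (mod 14): 84·t ≡ 4 − 74 = -70 (mod 14).
    Divide the congruence (and modulus) by g = 14: 6·t ≡ -5 (mod 1).
    Modulo 1 every t works; take t = 0.
    Then x = 74 + 84·0 = 74, valid modulo lcm(84, 14) = 84: x ≡ 74 (mod 84).
Verify: 74 mod 21 = 11, 74 mod 4 = 2, 74 mod 14 = 4.

x ≡ 74 (mod 84).


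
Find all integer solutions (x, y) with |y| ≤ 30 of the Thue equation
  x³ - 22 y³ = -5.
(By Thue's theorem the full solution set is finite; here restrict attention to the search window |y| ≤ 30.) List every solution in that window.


The equation is x³ - 22y³ = -5. For fixed y, x³ = 22·y³ − 5, so a solution requires the RHS to be a perfect cube.
Strategy: iterate y from -30 to 30, compute RHS = 22·y³ − 5, and check whether it is a (positive or negative) perfect cube.
Check small values of y:
  y = 0: RHS = -5 is not a perfect cube.
  y = 1: RHS = 17 is not a perfect cube.
  y = -1: RHS = -27 = (-3)³ ⇒ x = -3 works.
  y = 2: RHS = 171 is not a perfect cube.
  y = -2: RHS = -181 is not a perfect cube.
  y = 3: RHS = 589 is not a perfect cube.
  y = -3: RHS = -599 is not a perfect cube.
Continuing the search up to |y| = 30 finds no further solutions beyond those listed.
Collected solutions: (-3, -1).

Solutions (with |y| ≤ 30): (-3, -1).


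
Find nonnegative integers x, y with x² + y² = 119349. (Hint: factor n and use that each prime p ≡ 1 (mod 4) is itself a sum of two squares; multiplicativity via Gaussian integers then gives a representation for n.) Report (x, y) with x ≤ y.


Step 1: Factor n = 119349 = 3^2 · 89 · 149.
Step 2: Check the mod-4 condition on each prime factor: 3 ≡ 3 (mod 4), exponent 2 (must be even); 89 ≡ 1 (mod 4), exponent 1; 149 ≡ 1 (mod 4), exponent 1.
All primes ≡ 3 (mod 4) appear to even exponent (or don't appear), so by the two-squares theorem n IS expressible as a sum of two squares.
Step 3: Build a representation. Group n = k² · m with k = 3 and m = 89 · 149 = 13261 (a product of primes ≡ 1 (mod 4)); a representation of m scales to one of n via (k·x)² + (k·y)² = k²(x² + y²). Each prime p ≡ 1 (mod 4) is itself a sum of two squares; find a² by testing p − a² for a perfect square:
  89: 89 − 1² = 88, 89 − 2² = 85, 89 − 3² = 80, 89 − 4² = 73, 89 − 5² = 64 = 8² ⇒ 89 = 5² + 8².
  149: 149 − 1² = 148, 149 − 2² = 145, 149 − 3² = 140, 149 − 4² = 133, 149 − 5² = 124, 149 − 6² = 113, 149 − 7² = 100 = 10² ⇒ 149 = 7² + 10².
  Combine using the Brahmagupta–Fibonacci identity (a² + b²)(c² + d²) = (ac − bd)² + (ad + bc)² = (ac + bd)² + (ad − bc)²:
  89 · 149 = 13261: from (5² + 8²)(7² + 10²), take (5·7 − 8·10, 5·10 + 8·7) = (35 − 80, 50 + 56) = (-45, 106); dropping signs (only squares matter) gives (45, 106); check 45² + 106² = 2025 + 11236 = 13261 ✓.
  Scale by k = 3: (3·45, 3·106) = (135, 318).
Step 4: Order so x ≤ y and verify: 135² + 318² = 18225 + 101124 = 119349 = n. ✓

n = 119349 = 135² + 318² (one valid representation with x ≤ y).


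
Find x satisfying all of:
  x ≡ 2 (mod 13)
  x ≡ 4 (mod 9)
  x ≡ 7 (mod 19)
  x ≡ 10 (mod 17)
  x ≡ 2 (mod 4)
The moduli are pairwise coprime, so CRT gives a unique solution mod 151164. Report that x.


Product of moduli M = 13 · 9 · 19 · 17 · 4 = 151164.
Merge one congruence at a time:
  Start: x ≡ 2 (mod 13).
  Combine with x ≡ 4 (mod 9); new modulus lcm = 117.
    Write x = 2 + 13·t and substitute into x ≡ 4 (mod 9): 13·t ≡ 4 − 2 = 2 (mod 9).
    Reduce coefficients mod 9: 4·t ≡ 2 (mod 9).
    The inverse of 4 mod 9 is 7 (since 4·7 = 28 = 3·9 + 1), so t ≡ 7·2 = 14 ≡ 5 (mod 9).
    Then x = 2 + 13·5 = 67, valid modulo lcm(13, 9) = 117: x ≡ 67 (mod 117).
  Combine with x ≡ 7 (mod 19); new modulus lcm = 2223.
    Write x = 67 + 117·t and substitute into x ≡ 7 (mod 19): 117·t ≡ 7 − 67 = -60 (mod 19).
    Reduce coefficients mod 19: 3·t ≡ 16 (mod 19).
    The inverse of 3 mod 19 is 13 (since 3·13 = 39 = 2·19 + 1), so t ≡ 13·16 = 208 ≡ 18 (mod 19).
    Then x = 67 + 117·18 = 2173, valid modulo lcm(117, 19) = 2223: x ≡ 2173 (mod 2223).
  Combine with x ≡ 10 (mod 17); new modulus lcm = 37791.
    Write x = 2173 + 2223·t and substitute into x ≡ 10 (mod 17): 2223·t ≡ 10 − 2173 = -2163 (mod 17).
    Reduce coefficients mod 17: 13·t ≡ 13 (mod 17).
    The inverse of 13 mod 17 is 4 (since 13·4 = 52 = 3·17 + 1), so t ≡ 4·13 = 52 ≡ 1 (mod 17).
    Then x = 2173 + 2223·1 = 4396, valid modulo lcm(2223, 17) = 37791: x ≡ 4396 (mod 37791).
  Combine with x ≡ 2 (mod 4); new modulus lcm = 151164.
    Write x = 4396 + 37791·t and substitute into x ≡ 2 (mod 4): 37791·t ≡ 2 − 4396 = -4394 (mod 4).
    Reduce coefficients mod 4: 3·t ≡ 2 (mod 4).
    The inverse of 3 mod 4 is 3 (since 3·3 = 9 = 2·4 + 1), so t ≡ 3·2 = 6 ≡ 2 (mod 4).
    Then x = 4396 + 37791·2 = 79978, valid modulo lcm(37791, 4) = 151164: x ≡ 79978 (mod 151164).
Verify against each original: 79978 mod 13 = 2, 79978 mod 9 = 4, 79978 mod 19 = 7, 79978 mod 17 = 10, 79978 mod 4 = 2.

x ≡ 79978 (mod 151164).


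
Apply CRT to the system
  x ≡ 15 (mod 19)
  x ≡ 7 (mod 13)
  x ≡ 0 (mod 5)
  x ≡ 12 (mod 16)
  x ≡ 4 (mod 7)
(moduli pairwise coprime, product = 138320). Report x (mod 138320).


Product of moduli M = 19 · 13 · 5 · 16 · 7 = 138320.
Merge one congruence at a time:
  Start: x ≡ 15 (mod 19).
  Combine with x ≡ 7 (mod 13); new modulus lcm = 247.
    Write x = 15 + 19·t and substitute into x ≡ 7 (mod 13): 19·t ≡ 7 − 15 = -8 (mod 13).
    Reduce coefficients mod 13: 6·t ≡ 5 (mod 13).
    The inverse of 6 mod 13 is 11 (since 6·11 = 66 = 5·13 + 1), so t ≡ 11·5 = 55 ≡ 3 (mod 13).
    Then x = 15 + 19·3 = 72, valid modulo lcm(19, 13) = 247: x ≡ 72 (mod 247).
  Combine with x ≡ 0 (mod 5); new modulus lcm = 1235.
    Write x = 72 + 247·t and substitute into x ≡ 0 (mod 5): 247·t ≡ 0 − 72 = -72 (mod 5).
    Reduce coefficients mod 5: 2·t ≡ 3 (mod 5).
    The inverse of 2 mod 5 is 3 (since 2·3 = 6 = 1·5 + 1), so t ≡ 3·3 = 9 ≡ 4 (mod 5).
    Then x = 72 + 247·4 = 1060, valid modulo lcm(247, 5) = 1235: x ≡ 1060 (mod 1235).
  Combine with x ≡ 12 (mod 16); new modulus lcm = 19760.
    Write x = 1060 + 1235·t and substitute into x ≡ 12 (mod 16): 1235·t ≡ 12 − 1060 = -1048 (mod 16).
    Reduce coefficients mod 16: 3·t ≡ 8 (mod 16).
    The inverse of 3 mod 16 is 11 (since 3·11 = 33 = 2·16 + 1), so t ≡ 11·8 = 88 ≡ 8 (mod 16).
    Then x = 1060 + 1235·8 = 10940, valid modulo lcm(1235, 16) = 19760: x ≡ 10940 (mod 19760).
  Combine with x ≡ 4 (mod 7); new modulus lcm = 138320.
    Write x = 10940 + 19760·t and substitute into x ≡ 4 (mod 7): 19760·t ≡ 4 − 10940 = -10936 (mod 7).
    Reduce coefficients mod 7: 6·t ≡ 5 (mod 7).
    The inverse of 6 mod 7 is 6 (since 6·6 = 36 = 5·7 + 1), so t ≡ 6·5 = 30 ≡ 2 (mod 7).
    Then x = 10940 + 19760·2 = 50460, valid modulo lcm(19760, 7) = 138320: x ≡ 50460 (mod 138320).
Verify against each original: 50460 mod 19 = 15, 50460 mod 13 = 7, 50460 mod 5 = 0, 50460 mod 16 = 12, 50460 mod 7 = 4.

x ≡ 50460 (mod 138320).


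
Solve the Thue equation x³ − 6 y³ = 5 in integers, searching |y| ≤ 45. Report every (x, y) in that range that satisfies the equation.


The equation is x³ - 6y³ = 5. For fixed y, x³ = 6·y³ + 5, so a solution requires the RHS to be a perfect cube.
Strategy: iterate y from -45 to 45, compute RHS = 6·y³ + 5, and check whether it is a (positive or negative) perfect cube.
Check small values of y:
  y = 0: RHS = 5 is not a perfect cube.
  y = 1: RHS = 11 is not a perfect cube.
  y = -1: RHS = -1 = (-1)³ ⇒ x = -1 works.
  y = 2: RHS = 53 is not a perfect cube.
  y = -2: RHS = -43 is not a perfect cube.
  y = 3: RHS = 167 is not a perfect cube.
  y = -3: RHS = -157 is not a perfect cube.
Continuing the search up to |y| = 45 finds no further solutions beyond those listed.
Collected solutions: (-1, -1).

Solutions (with |y| ≤ 45): (-1, -1).


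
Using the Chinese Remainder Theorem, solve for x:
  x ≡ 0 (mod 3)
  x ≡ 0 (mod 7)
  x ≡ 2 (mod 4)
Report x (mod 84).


Moduli 3, 7, 4 are pairwise coprime; by CRT there is a unique solution modulo M = 3 · 7 · 4 = 84.
Solve pairwise, accumulating the modulus:
  Start with x ≡ 0 (mod 3).
  Combine with x ≡ 0 (mod 7): since gcd(3, 7) = 1, we get a unique residue mod 21.
    Write x = 0 + 3·t and substitute into x ≡ 0 (mod 7): 3·t ≡ 0 − 0 = 0 (mod 7).
    The inverse of 3 mod 7 is 5 (since 3·5 = 15 = 2·7 + 1), so t ≡ 5·0 = 0 ≡ 0 (mod 7).
    Then x = 0 + 3·0 = 0, valid modulo lcm(3, 7) = 21: x ≡ 0 (mod 21).
  Combine with x ≡ 2 (mod 4): since gcd(21, 4) = 1, we get a unique residue mod 84.
    Write x = 0 + 21·t and substitute into x ≡ 2 (mod 4): 21·t ≡ 2 − 0 = 2 (mod 4).
    Reduce coefficients mod 4: 1·t ≡ 2 (mod 4).
    So t ≡ 2 (mod 4).
    Then x = 0 + 21·2 = 42, valid modulo lcm(21, 4) = 84: x ≡ 42 (mod 84).
Verify: 42 mod 3 = 0 ✓, 42 mod 7 = 0 ✓, 42 mod 4 = 2 ✓.

x ≡ 42 (mod 84).


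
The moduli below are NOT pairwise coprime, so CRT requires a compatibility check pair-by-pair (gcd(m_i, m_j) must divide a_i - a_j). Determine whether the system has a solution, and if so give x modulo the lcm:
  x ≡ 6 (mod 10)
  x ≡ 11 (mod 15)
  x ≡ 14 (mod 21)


Moduli 10, 15, 21 are not pairwise coprime, so CRT works modulo lcm(m_i) when all pairwise compatibility conditions hold.
Pairwise compatibility: gcd(m_i, m_j) must divide a_i - a_j for every pair.
Merge one congruence at a time:
  Start: x ≡ 6 (mod 10).
  Combine with x ≡ 11 (mod 15): gcd(10, 15) = 5; 11 - 6 = 5, which IS divisible by 5, so compatible.
    Write x = 6 + 10·t and substitute into x ≡ 11 (mod 15): 10·t ≡ 11 − 6 = 5 (mod 15).
    Divide the congruence (and modulus) by g = 5: 2·t ≡ 1 (mod 3).
    The inverse of 2 mod 3 is 2 (since 2·2 = 4 = 1·3 + 1), so t ≡ 2·1 = 2 ≡ 2 (mod 3).
    Then x = 6 + 10·2 = 26, valid modulo lcm(10, 15) = 30: x ≡ 26 (mod 30).
  Combine with x ≡ 14 (mod 21): gcd(30, 21) = 3; 14 - 26 = -12, which IS divisible by 3, so compatible.
    Write x = 26 + 30·t and substitute into x ≡ 14 (mod 21): 30·t ≡ 14 − 26 = -12 (mod 21).
    Divide the congruence (and modulus) by g = 3: 10·t ≡ -4 (mod 7).
    Reduce coefficients mod 7: 3·t ≡ 3 (mod 7).
    The inverse of 3 mod 7 is 5 (since 3·5 = 15 = 2·7 + 1), so t ≡ 5·3 = 15 ≡ 1 (mod 7).
    Then x = 26 + 30·1 = 56, valid modulo lcm(30, 21) = 210: x ≡ 56 (mod 210).
Verify: 56 mod 10 = 6, 56 mod 15 = 11, 56 mod 21 = 14.

x ≡ 56 (mod 210).


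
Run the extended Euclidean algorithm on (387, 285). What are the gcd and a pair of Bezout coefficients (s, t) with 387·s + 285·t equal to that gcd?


Euclidean algorithm on (387, 285) — divide until remainder is 0:
  387 = 1 · 285 + 102
  285 = 2 · 102 + 81
  102 = 1 · 81 + 21
  81 = 3 · 21 + 18
  21 = 1 · 18 + 3
  18 = 6 · 3 + 0
gcd(387, 285) = 3.
Track Bezout coefficients alongside the remainders: start with r₀ = 387 = a·1 + b·0 (s = 1, t = 0) and r₁ = 285 = a·0 + b·1 (s = 0, t = 1); each new remainder r_{k+1} = r_{k-1} − q_k·r_k inherits s_{k+1} = s_{k-1} − q_k·s_k, t_{k+1} = t_{k-1} − q_k·t_k, so r_k = a·s_k + b·t_k at every step:
  q = 1: r = 102, s = 1 − 1·0 = 1, t = 0 − 1·1 = -1  (check: 387·1 + 285·(-1) = 102)
  q = 2: r = 81, s = 0 − 2·1 = -2, t = 1 − 2·(-1) = 3  (check: 387·(-2) + 285·3 = 81)
  q = 1: r = 21, s = 1 − 1·(-2) = 3, t = -1 − 1·3 = -4  (check: 387·3 + 285·(-4) = 21)
  q = 3: r = 18, s = -2 − 3·3 = -11, t = 3 − 3·(-4) = 15  (check: 387·(-11) + 285·15 = 18)
  q = 1: r = 3, s = 3 − 1·(-11) = 14, t = -4 − 1·15 = -19  (check: 387·14 + 285·(-19) = 3)
The row with r = 3 (the gcd) gives the Bezout coefficients s = 14, t = -19.
Result: 387 · (14) + 285 · (-19) = 3.

gcd(387, 285) = 3; s = 14, t = -19 (check: 387·14 + 285·(-19) = 3).


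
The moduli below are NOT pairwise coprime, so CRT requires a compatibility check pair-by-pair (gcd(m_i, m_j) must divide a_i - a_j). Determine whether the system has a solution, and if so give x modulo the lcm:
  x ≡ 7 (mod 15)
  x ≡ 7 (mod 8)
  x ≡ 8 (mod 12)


Moduli 15, 8, 12 are not pairwise coprime, so CRT works modulo lcm(m_i) when all pairwise compatibility conditions hold.
Pairwise compatibility: gcd(m_i, m_j) must divide a_i - a_j for every pair.
Merge one congruence at a time:
  Start: x ≡ 7 (mod 15).
  Combine with x ≡ 7 (mod 8): gcd(15, 8) = 1; 7 - 7 = 0, which IS divisible by 1, so compatible.
    Write x = 7 + 15·t and substitute into x ≡ 7 (mod 8): 15·t ≡ 7 − 7 = 0 (mod 8).
    Reduce coefficients mod 8: 7·t ≡ 0 (mod 8).
    The inverse of 7 mod 8 is 7 (since 7·7 = 49 = 6·8 + 1), so t ≡ 7·0 = 0 ≡ 0 (mod 8).
    Then x = 7 + 15·0 = 7, valid modulo lcm(15, 8) = 120: x ≡ 7 (mod 120).
  Combine with x ≡ 8 (mod 12): gcd(120, 12) = 12, and 8 - 7 = 1 is NOT divisible by 12.
    ⇒ system is inconsistent (no integer solution).

No solution (the system is inconsistent).


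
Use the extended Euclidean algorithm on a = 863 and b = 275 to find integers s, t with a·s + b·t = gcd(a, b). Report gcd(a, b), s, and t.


Euclidean algorithm on (863, 275) — divide until remainder is 0:
  863 = 3 · 275 + 38
  275 = 7 · 38 + 9
  38 = 4 · 9 + 2
  9 = 4 · 2 + 1
  2 = 2 · 1 + 0
gcd(863, 275) = 1.
Track Bezout coefficients alongside the remainders: start with r₀ = 863 = a·1 + b·0 (s = 1, t = 0) and r₁ = 275 = a·0 + b·1 (s = 0, t = 1); each new remainder r_{k+1} = r_{k-1} − q_k·r_k inherits s_{k+1} = s_{k-1} − q_k·s_k, t_{k+1} = t_{k-1} − q_k·t_k, so r_k = a·s_k + b·t_k at every step:
  q = 3: r = 38, s = 1 − 3·0 = 1, t = 0 − 3·1 = -3  (check: 863·1 + 275·(-3) = 38)
  q = 7: r = 9, s = 0 − 7·1 = -7, t = 1 − 7·(-3) = 22  (check: 863·(-7) + 275·22 = 9)
  q = 4: r = 2, s = 1 − 4·(-7) = 29, t = -3 − 4·22 = -91  (check: 863·29 + 275·(-91) = 2)
  q = 4: r = 1, s = -7 − 4·29 = -123, t = 22 − 4·(-91) = 386  (check: 863·(-123) + 275·386 = 1)
The row with r = 1 (the gcd) gives the Bezout coefficients s = -123, t = 386.
Result: 863 · (-123) + 275 · (386) = 1.

gcd(863, 275) = 1; s = -123, t = 386 (check: 863·(-123) + 275·386 = 1).
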